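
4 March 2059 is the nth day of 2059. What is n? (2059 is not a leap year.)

Days in months before March: 31 + 28 = 59.
Plus 4 days into March → day 63.

63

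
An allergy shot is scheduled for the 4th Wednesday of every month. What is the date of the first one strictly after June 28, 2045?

June 2045 starts on a Thursday; its first Wednesday is the 7th, so the 4th Wednesday is the 28th — June 28, 2045.
That is not after June 28, 2045, so look at July 2045.
July 2045 starts on a Saturday; its first Wednesday is the 5th, so the 4th Wednesday is the 26th — July 26, 2045.

July 26, 2045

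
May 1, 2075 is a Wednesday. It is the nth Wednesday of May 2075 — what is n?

Day 1 falls in week ⌈1/7⌉ of the month.
Days 1–7 hold the 1st Wednesday, 8–14 the 2nd, 15–21 the 3rd, 22–28 the 4th, 29–31 the 5th.
1 is in the range for the 1st.

1st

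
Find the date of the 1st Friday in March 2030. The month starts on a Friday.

2030-03-01

March 2030 begins on a Friday, so the first Friday is March 1.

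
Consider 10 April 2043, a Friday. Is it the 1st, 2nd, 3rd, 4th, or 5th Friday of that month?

Day 10 falls in week ⌈10/7⌉ of the month.
Days 1–7 hold the 1st Friday, 8–14 the 2nd, 15–21 the 3rd, 22–28 the 4th, 29–31 the 5th.
10 is in the range for the 2nd.

2nd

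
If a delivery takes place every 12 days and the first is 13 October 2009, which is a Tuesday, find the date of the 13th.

The 13th occurrence is 12 intervals after the first: 12 × 12 = 144 days after 13 October 2009.
October has 31 days — 18 days to the end of October leaves 126.
November has 30 days (96 left).
December has 31 days (65 left).
January has 31 days (34 left).
February has 28 days (6 left).
6 days into March → 6 March 2010.

6 March 2010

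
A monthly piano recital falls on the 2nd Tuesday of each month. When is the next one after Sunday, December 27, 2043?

December 2043 starts on a Tuesday; its first Tuesday is the 1st, so the 2nd Tuesday is the 8th — December 8, 2043.
That is not after December 27, 2043, so look at January 2044.
January 2044 starts on a Friday; its first Tuesday is the 5th, so the 2nd Tuesday is the 12th — January 12, 2044.

January 12, 2044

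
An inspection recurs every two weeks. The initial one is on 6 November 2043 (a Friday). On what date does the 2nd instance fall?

The 2nd occurrence is 1 interval after the first: 1 × 14 = 14 days after 6 November 2043.
14 days later is 20 November 2043.

20 November 2043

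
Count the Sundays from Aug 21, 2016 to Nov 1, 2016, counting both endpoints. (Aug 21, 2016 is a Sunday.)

11

Aug 21, 2016 is a Sunday; the first Sunday on or after it is Aug 21, 2016.
From Aug 21, 2016 to Nov 1, 2016: 10 + 30 + 31 + 1 = 72 days (rest of Aug, Sep, Oct, Nov).
72 ÷ 7 = 10 full weeks with remainder 2, so 10 more Sundays after the first → 11.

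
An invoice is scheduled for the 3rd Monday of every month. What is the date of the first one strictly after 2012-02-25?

February 2012 starts on a Wednesday; its first Monday is the 6th, so the 3rd Monday is the 20th — 2012-02-20.
That is not after 2012-02-25, so look at March 2012.
March 2012 starts on a Thursday; its first Monday is the 5th, so the 3rd Monday is the 19th — 2012-03-19.

2012-03-19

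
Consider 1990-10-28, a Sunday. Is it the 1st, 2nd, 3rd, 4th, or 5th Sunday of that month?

4th

Day 28 falls in week ⌈28/7⌉ of the month.
Days 1–7 hold the 1st Sunday, 8–14 the 2nd, 15–21 the 3rd, 22–28 the 4th, 29–31 the 5th.
28 is in the range for the 4th.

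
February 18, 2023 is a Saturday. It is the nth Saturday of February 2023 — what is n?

3rd

Day 18 falls in week ⌈18/7⌉ of the month.
Days 1–7 hold the 1st Saturday, 8–14 the 2nd, 15–21 the 3rd, 22–28 the 4th, 29–31 the 5th.
18 is in the range for the 3rd.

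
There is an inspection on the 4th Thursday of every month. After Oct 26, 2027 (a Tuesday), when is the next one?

Oct 28, 2027

Oct 2027 starts on a Friday; its first Thursday is the 7th, so the 4th Thursday is the 28th — Oct 28, 2027.
Oct 28, 2027 is after Oct 26, 2027, so that is the next one.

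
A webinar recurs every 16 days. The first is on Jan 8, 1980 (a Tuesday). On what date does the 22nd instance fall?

The 22nd occurrence is 21 intervals after the first: 21 × 16 = 336 days after Jan 8, 1980.
Jan has 31 days — 23 days to the end of Jan leaves 313.
Feb has 29 days (284 left).
Mar has 31 days (253 left).
Apr has 30 days (223 left).
May has 31 days (192 left).
Jun has 30 days (162 left).
Jul has 31 days (131 left).
Aug has 31 days (100 left).
Sep has 30 days (70 left).
Oct has 31 days (39 left).
Nov has 30 days (9 left).
9 days into Dec → Dec 9, 1980.

Dec 9, 1980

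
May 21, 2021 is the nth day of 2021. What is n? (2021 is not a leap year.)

Days in months before May: 31 + 28 + 31 + 30 = 120.
Plus 21 days into May → day 141.

141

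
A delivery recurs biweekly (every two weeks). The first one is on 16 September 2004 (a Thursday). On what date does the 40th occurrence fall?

16 March 2006

The 40th occurrence is 39 intervals after the first: 39 × 14 = 546 days after 16 September 2004.
September has 30 days — 14 days to the end of September leaves 532.
From end of September to end of 2004 is 92 days (440 left).
2005 has 365 days (75 left).
January has 31 days (44 left).
February has 28 days (16 left).
16 days into March → 16 March 2006.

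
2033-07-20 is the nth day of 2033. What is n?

201

Days in months before July: 31 + 28 + 31 + 30 + 31 + 30 = 181.
Plus 20 days into July → day 201.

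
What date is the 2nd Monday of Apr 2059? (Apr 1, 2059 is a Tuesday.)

Apr 14, 2059

Apr 2059 begins on a Tuesday, so the first Monday is Apr 7 (6 days later).
The 2nd Monday is 1 weeks later: 7 + 7 = 14.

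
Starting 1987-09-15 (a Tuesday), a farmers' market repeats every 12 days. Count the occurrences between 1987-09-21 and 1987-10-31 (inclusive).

Occurrences land 12·i days after 1987-09-15 for i = 0, 1, 2, …
1987-09-21 is 6 days after the start; 6 ÷ 12 = 0 remainder 6; since the remainder is 6, round up to i = 1. First occurrence in the window: #2 on 1987-09-27 (1×12 = 12 days in).
1987-10-31 is 46 days after the start; 46 ÷ 12 = 3 remainder 10. Last occurrence in the window: #4 on 1987-10-21.
Occurrences #2 through #4: 3 in total.

3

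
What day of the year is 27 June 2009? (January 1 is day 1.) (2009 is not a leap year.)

Days in months before June: 31 + 28 + 31 + 30 + 31 = 151.
Plus 27 days into June → day 178.

178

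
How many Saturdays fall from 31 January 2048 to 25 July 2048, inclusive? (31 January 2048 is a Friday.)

31 January 2048 is a Friday; the first Saturday on or after it is 1 February 2048 (1 day later).
From 1 February 2048 to 25 July 2048: 28 + 31 + 30 + 31 + 30 + 25 = 175 days (rest of February, March, April, May, June, July).
175 ÷ 7 = 25 full weeks with remainder 0, so 25 more Saturdays after the first → 26.

26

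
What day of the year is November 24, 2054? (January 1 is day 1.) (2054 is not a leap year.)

Days in months before November: 31 + 28 + 31 + 30 + 31 + 30 + 31 + 31 + 30 + 31 = 304.
Plus 24 days into November → day 328.

328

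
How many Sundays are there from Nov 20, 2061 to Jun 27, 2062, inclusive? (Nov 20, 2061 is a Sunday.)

Nov 20, 2061 is a Sunday; the first Sunday on or after it is Nov 20, 2061.
From Nov 20, 2061 to Jun 27, 2062: 10 + 31 + 31 + 28 + 31 + 30 + 31 + 27 = 219 days (rest of Nov, Dec, Jan, Feb, Mar, Apr, May, Jun).
219 ÷ 7 = 31 full weeks with remainder 2, so 31 more Sundays after the first → 32.

32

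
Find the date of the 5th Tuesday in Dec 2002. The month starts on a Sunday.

Dec 31, 2002

Dec 2002 begins on a Sunday, so the first Tuesday is Dec 3 (2 days later).
The 5th Tuesday is 4 weeks later: 3 + 28 = 31.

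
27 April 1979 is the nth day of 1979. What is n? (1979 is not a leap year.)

117

Days in months before April: 31 + 28 + 31 = 90.
Plus 27 days into April → day 117.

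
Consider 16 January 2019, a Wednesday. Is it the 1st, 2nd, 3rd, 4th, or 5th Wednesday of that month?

3rd

Day 16 falls in week ⌈16/7⌉ of the month.
Days 1–7 hold the 1st Wednesday, 8–14 the 2nd, 15–21 the 3rd, 22–28 the 4th, 29–31 the 5th.
16 is in the range for the 3rd.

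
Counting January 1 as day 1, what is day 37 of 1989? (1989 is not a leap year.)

February 6, 1989

January has 31 days (37 − 31 = 6 remain).
6 into February → February 6.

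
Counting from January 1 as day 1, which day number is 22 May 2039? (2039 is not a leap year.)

142

Days in months before May: 31 + 28 + 31 + 30 = 120.
Plus 22 days into May → day 142.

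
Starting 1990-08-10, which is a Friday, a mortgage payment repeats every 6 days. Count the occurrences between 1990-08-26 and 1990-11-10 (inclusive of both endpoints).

13

Occurrences land 6·i days after 1990-08-10 for i = 0, 1, 2, …
1990-08-26 is 16 days after the start; 16 ÷ 6 = 2 remainder 4; since the remainder is 4, round up to i = 3. First occurrence in the window: #4 on 1990-08-28 (3×6 = 18 days in).
1990-11-10 is 92 days after the start; 92 ÷ 6 = 15 remainder 2. Last occurrence in the window: #16 on 1990-11-08.
Occurrences #4 through #16: 13 in total.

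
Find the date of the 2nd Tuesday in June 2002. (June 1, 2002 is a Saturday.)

2002-06-11

June 2002 begins on a Saturday, so the first Tuesday is June 4 (3 days later).
The 2nd Tuesday is 1 weeks later: 4 + 7 = 11.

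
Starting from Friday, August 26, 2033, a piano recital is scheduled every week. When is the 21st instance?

January 13, 2034

The 21st occurrence is 20 intervals after the first: 20 × 7 = 140 days after August 26, 2033.
August has 31 days — 5 days to the end of August leaves 135.
September has 30 days (105 left).
October has 31 days (74 left).
November has 30 days (44 left).
December has 31 days (13 left).
13 days into January → January 13, 2034.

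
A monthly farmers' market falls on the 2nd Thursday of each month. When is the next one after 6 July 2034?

13 July 2034

July 2034 starts on a Saturday; its first Thursday is the 6th, so the 2nd Thursday is the 13th — 13 July 2034.
13 July 2034 is after 6 July 2034, so that is the next one.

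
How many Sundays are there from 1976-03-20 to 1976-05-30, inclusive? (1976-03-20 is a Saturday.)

11

1976-03-20 is a Saturday; the first Sunday on or after it is 1976-03-21 (1 day later).
From 1976-03-21 to 1976-05-30: 10 + 30 + 30 = 70 days (rest of March, April, May).
70 ÷ 7 = 10 full weeks with remainder 0, so 10 more Sundays after the first → 11.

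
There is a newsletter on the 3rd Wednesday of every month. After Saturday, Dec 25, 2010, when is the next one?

Dec 2010 starts on a Wednesday; its first Wednesday is the 1st, so the 3rd Wednesday is the 15th — Dec 15, 2010.
That is not after Dec 25, 2010, so look at Jan 2011.
Jan 2011 starts on a Saturday; its first Wednesday is the 5th, so the 3rd Wednesday is the 19th — Jan 19, 2011.

Jan 19, 2011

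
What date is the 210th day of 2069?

January has 31 days (210 − 31 = 179 remain).
February has 28 days (179 − 28 = 151 remain).
March has 31 days (151 − 31 = 120 remain).
April has 30 days (120 − 30 = 90 remain).
May has 31 days (90 − 31 = 59 remain).
June has 30 days (59 − 30 = 29 remain).
29 into July → July 29.

29 July 2069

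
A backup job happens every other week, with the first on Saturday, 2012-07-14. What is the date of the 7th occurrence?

The 7th occurrence is 6 intervals after the first: 6 × 14 = 84 days after 2012-07-14.
July has 31 days — 17 days to the end of July leaves 67.
August has 31 days (36 left).
September has 30 days (6 left).
6 days into October → 2012-10-06.

2012-10-06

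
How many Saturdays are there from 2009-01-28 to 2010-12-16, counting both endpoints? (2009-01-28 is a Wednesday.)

2009-01-28 is a Wednesday; the first Saturday on or after it is 2009-01-31 (3 days later).
From 2009-01-31 to 2010-12-16: 334 + 350 = 684 days (rest of 2009, to 2010-12-16 in 2010).
684 ÷ 7 = 97 full weeks with remainder 5, so 97 more Saturdays after the first → 98.

98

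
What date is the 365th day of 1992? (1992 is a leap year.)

December 30, 1992

January has 31 days (365 − 31 = 334 remain).
February has 29 days (334 − 29 = 305 remain).
March has 31 days (305 − 31 = 274 remain).
April has 30 days (274 − 30 = 244 remain).
May has 31 days (244 − 31 = 213 remain).
June has 30 days (213 − 30 = 183 remain).
July has 31 days (183 − 31 = 152 remain).
August has 31 days (152 − 31 = 121 remain).
September has 30 days (121 − 30 = 91 remain).
October has 31 days (91 − 31 = 60 remain).
November has 30 days (60 − 30 = 30 remain).
30 into December → December 30.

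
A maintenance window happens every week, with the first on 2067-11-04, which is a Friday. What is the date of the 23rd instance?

The 23rd occurrence is 22 intervals after the first: 22 × 7 = 154 days after 2067-11-04.
November has 30 days — 26 days to the end of November leaves 128.
December has 31 days (97 left).
January has 31 days (66 left).
February has 29 days (37 left).
March has 31 days (6 left).
6 days into April → 2068-04-06.

2068-04-06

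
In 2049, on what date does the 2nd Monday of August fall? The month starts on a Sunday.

August 2049 begins on a Sunday, so the first Monday is August 2 (1 day later).
The 2nd Monday is 1 weeks later: 2 + 7 = 9.

August 9, 2049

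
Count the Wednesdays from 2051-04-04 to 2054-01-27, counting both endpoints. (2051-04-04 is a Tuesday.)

2051-04-04 is a Tuesday; the first Wednesday on or after it is 2051-04-05 (1 day later).
From 2051-04-05 to 2054-01-27: 270 + 366 + 365 + 27 = 1028 days (rest of 2051, 2052, 2053, to 2054-01-27 in 2054).
1028 ÷ 7 = 146 full weeks with remainder 6, so 146 more Wednesdays after the first → 147.

147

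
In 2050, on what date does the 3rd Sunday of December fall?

December 18, 2050

The first Sunday of December 2050 is December 4.
The 3rd Sunday is 2 weeks later: 4 + 14 = 18.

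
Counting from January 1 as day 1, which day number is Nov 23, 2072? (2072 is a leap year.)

328

Days in months before Nov: 31 + 29 + 31 + 30 + 31 + 30 + 31 + 31 + 30 + 31 = 305.
Plus 23 days into Nov → day 328.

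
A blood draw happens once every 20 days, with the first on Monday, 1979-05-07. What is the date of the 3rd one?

The 3rd occurrence is 2 intervals after the first: 2 × 20 = 40 days after 1979-05-07.
May has 31 days — 24 days to the end of May leaves 16.
16 days into June → 1979-06-16.

1979-06-16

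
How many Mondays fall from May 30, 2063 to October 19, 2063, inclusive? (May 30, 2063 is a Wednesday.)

May 30, 2063 is a Wednesday; the first Monday on or after it is June 4, 2063 (5 days later).
From June 4, 2063 to October 19, 2063: 26 + 31 + 31 + 30 + 19 = 137 days (rest of June, July, August, September, October).
137 ÷ 7 = 19 full weeks with remainder 4, so 19 more Mondays after the first → 20.

20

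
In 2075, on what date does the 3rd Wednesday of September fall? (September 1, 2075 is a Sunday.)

18 September 2075

September 2075 begins on a Sunday, so the first Wednesday is September 4 (3 days later).
The 3rd Wednesday is 2 weeks later: 4 + 14 = 18.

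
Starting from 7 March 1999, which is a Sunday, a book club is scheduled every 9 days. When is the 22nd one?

12 September 1999

The 22nd occurrence is 21 intervals after the first: 21 × 9 = 189 days after 7 March 1999.
March has 31 days — 24 days to the end of March leaves 165.
April has 30 days (135 left).
May has 31 days (104 left).
June has 30 days (74 left).
July has 31 days (43 left).
August has 31 days (12 left).
12 days into September → 12 September 1999.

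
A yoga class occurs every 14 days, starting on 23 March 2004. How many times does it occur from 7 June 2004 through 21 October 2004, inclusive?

Occurrences land 14·i days after 23 March 2004 for i = 0, 1, 2, …
7 June 2004 is 76 days after the start; 76 ÷ 14 = 5 remainder 6; since the remainder is 6, round up to i = 6. First occurrence in the window: #7 on 15 June 2004 (6×14 = 84 days in).
21 October 2004 is 212 days after the start; 212 ÷ 14 = 15 remainder 2. Last occurrence in the window: #16 on 19 October 2004.
Occurrences #7 through #16: 10 in total.

10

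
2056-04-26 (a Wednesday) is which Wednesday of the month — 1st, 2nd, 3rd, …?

4th

Day 26 falls in week ⌈26/7⌉ of the month.
Days 1–7 hold the 1st Wednesday, 8–14 the 2nd, 15–21 the 3rd, 22–28 the 4th, 29–31 the 5th.
26 is in the range for the 4th.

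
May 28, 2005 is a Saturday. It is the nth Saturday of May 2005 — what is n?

Day 28 falls in week ⌈28/7⌉ of the month.
Days 1–7 hold the 1st Saturday, 8–14 the 2nd, 15–21 the 3rd, 22–28 the 4th, 29–31 the 5th.
28 is in the range for the 4th.

4th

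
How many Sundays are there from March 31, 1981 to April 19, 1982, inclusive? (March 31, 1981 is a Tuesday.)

55

March 31, 1981 is a Tuesday; the first Sunday on or after it is April 5, 1981 (5 days later).
From April 5, 1981 to April 19, 1982: 270 + 109 = 379 days (rest of 1981, to April 19, 1982 in 1982).
379 ÷ 7 = 54 full weeks with remainder 1, so 54 more Sundays after the first → 55.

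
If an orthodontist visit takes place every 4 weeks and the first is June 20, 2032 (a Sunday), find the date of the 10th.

The 10th occurrence is 9 intervals after the first: 9 × 28 = 252 days after June 20, 2032.
June has 30 days — 10 days to the end of June leaves 242.
July has 31 days (211 left).
August has 31 days (180 left).
September has 30 days (150 left).
October has 31 days (119 left).
November has 30 days (89 left).
December has 31 days (58 left).
January has 31 days (27 left).
27 days into February → February 27, 2033.

February 27, 2033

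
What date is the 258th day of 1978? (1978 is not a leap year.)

January has 31 days (258 − 31 = 227 remain).
February has 28 days (227 − 28 = 199 remain).
March has 31 days (199 − 31 = 168 remain).
April has 30 days (168 − 30 = 138 remain).
May has 31 days (138 − 31 = 107 remain).
June has 30 days (107 − 30 = 77 remain).
July has 31 days (77 − 31 = 46 remain).
August has 31 days (46 − 31 = 15 remain).
15 into September → September 15.

1978-09-15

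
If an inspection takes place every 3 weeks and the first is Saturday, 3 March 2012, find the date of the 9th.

18 August 2012

The 9th occurrence is 8 intervals after the first: 8 × 21 = 168 days after 3 March 2012.
March has 31 days — 28 days to the end of March leaves 140.
April has 30 days (110 left).
May has 31 days (79 left).
June has 30 days (49 left).
July has 31 days (18 left).
18 days into August → 18 August 2012.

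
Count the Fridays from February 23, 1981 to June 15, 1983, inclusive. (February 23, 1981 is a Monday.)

February 23, 1981 is a Monday; the first Friday on or after it is February 27, 1981 (4 days later).
From February 27, 1981 to June 15, 1983: 307 + 365 + 166 = 838 days (rest of 1981, 1982, to June 15, 1983 in 1983).
838 ÷ 7 = 119 full weeks with remainder 5, so 119 more Fridays after the first → 120.

120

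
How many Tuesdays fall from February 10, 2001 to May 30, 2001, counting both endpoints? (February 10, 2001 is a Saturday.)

16

February 10, 2001 is a Saturday; the first Tuesday on or after it is February 13, 2001 (3 days later).
From February 13, 2001 to May 30, 2001: 15 + 31 + 30 + 30 = 106 days (rest of February, March, April, May).
106 ÷ 7 = 15 full weeks with remainder 1, so 15 more Tuesdays after the first → 16.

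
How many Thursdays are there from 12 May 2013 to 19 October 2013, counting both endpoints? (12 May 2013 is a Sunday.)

12 May 2013 is a Sunday; the first Thursday on or after it is 16 May 2013 (4 days later).
From 16 May 2013 to 19 October 2013: 15 + 30 + 31 + 31 + 30 + 19 = 156 days (rest of May, June, July, August, September, October).
156 ÷ 7 = 22 full weeks with remainder 2, so 22 more Thursdays after the first → 23.

23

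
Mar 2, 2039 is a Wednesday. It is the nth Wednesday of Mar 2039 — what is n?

1st

Day 2 falls in week ⌈2/7⌉ of the month.
Days 1–7 hold the 1st Wednesday, 8–14 the 2nd, 15–21 the 3rd, 22–28 the 4th, 29–31 the 5th.
2 is in the range for the 1st.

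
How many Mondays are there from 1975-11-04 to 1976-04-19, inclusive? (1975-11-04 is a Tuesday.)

24

1975-11-04 is a Tuesday; the first Monday on or after it is 1975-11-10 (6 days later).
From 1975-11-10 to 1976-04-19: 20 + 31 + 31 + 29 + 31 + 19 = 161 days (rest of November, December, January, February, March, April).
161 ÷ 7 = 23 full weeks with remainder 0, so 23 more Mondays after the first → 24.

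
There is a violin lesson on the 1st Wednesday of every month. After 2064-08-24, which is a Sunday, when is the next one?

2064-09-03

August 2064 starts on a Friday, so its 1st Wednesday is 2064-08-06 (5 days in).
That is not after 2064-08-24, so look at September 2064.
September 2064 starts on a Monday, so its 1st Wednesday is 2064-09-03 (2 days in).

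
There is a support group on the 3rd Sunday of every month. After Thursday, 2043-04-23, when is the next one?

April 2043 starts on a Wednesday; its first Sunday is the 5th, so the 3rd Sunday is the 19th — 2043-04-19.
That is not after 2043-04-23, so look at May 2043.
May 2043 starts on a Friday; its first Sunday is the 3rd, so the 3rd Sunday is the 17th — 2043-05-17.

2043-05-17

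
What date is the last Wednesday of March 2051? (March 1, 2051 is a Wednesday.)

March 2051 begins on a Wednesday, so the first Wednesday is March 1.
March 2051 has 31 days. Adding weeks: 1, 8, 15, 22, 29 — the last one ≤ 31 is the 29th.

2051-03-29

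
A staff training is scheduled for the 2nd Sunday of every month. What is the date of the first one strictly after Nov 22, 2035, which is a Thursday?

Dec 9, 2035

Nov 2035 starts on a Thursday; its first Sunday is the 4th, so the 2nd Sunday is the 11th — Nov 11, 2035.
That is not after Nov 22, 2035, so look at Dec 2035.
Dec 2035 starts on a Saturday; its first Sunday is the 2nd, so the 2nd Sunday is the 9th — Dec 9, 2035.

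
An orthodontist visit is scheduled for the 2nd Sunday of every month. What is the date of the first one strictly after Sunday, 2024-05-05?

May 2024 starts on a Wednesday; its first Sunday is the 5th, so the 2nd Sunday is the 12th — 2024-05-12.
2024-05-12 is after 2024-05-05, so that is the next one.

2024-05-12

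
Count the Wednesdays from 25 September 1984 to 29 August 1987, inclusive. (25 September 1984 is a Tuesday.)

153

25 September 1984 is a Tuesday; the first Wednesday on or after it is 26 September 1984 (1 day later).
From 26 September 1984 to 29 August 1987: 96 + 365 + 365 + 241 = 1067 days (rest of 1984, 1985, 1986, to 29 August 1987 in 1987).
1067 ÷ 7 = 152 full weeks with remainder 3, so 152 more Wednesdays after the first → 153.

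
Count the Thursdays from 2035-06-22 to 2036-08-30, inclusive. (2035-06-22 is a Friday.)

2035-06-22 is a Friday; the first Thursday on or after it is 2035-06-28 (6 days later).
From 2035-06-28 to 2036-08-30: 186 + 243 = 429 days (rest of 2035, to 2036-08-30 in 2036).
429 ÷ 7 = 61 full weeks with remainder 2, so 61 more Thursdays after the first → 62.

62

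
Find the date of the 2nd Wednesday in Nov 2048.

Nov 11, 2048

Nov 2048 begins on a Sunday, so the first Wednesday is Nov 4 (3 days later).
The 2nd Wednesday is 1 weeks later: 4 + 7 = 11.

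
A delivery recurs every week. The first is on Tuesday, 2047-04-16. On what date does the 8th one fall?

The 8th occurrence is 7 intervals after the first: 7 × 7 = 49 days after 2047-04-16.
April has 30 days — 14 days to the end of April leaves 35.
May has 31 days (4 left).
4 days into June → 2047-06-04.

2047-06-04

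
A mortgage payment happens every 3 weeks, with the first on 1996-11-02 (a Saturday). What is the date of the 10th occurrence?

The 10th occurrence is 9 intervals after the first: 9 × 21 = 189 days after 1996-11-02.
November has 30 days — 28 days to the end of November leaves 161.
December has 31 days (130 left).
January has 31 days (99 left).
February has 28 days (71 left).
March has 31 days (40 left).
April has 30 days (10 left).
10 days into May → 1997-05-10.

1997-05-10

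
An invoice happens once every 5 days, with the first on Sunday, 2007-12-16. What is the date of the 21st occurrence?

The 21st occurrence is 20 intervals after the first: 20 × 5 = 100 days after 2007-12-16.
December has 31 days — 15 days to the end of December leaves 85.
January has 31 days (54 left).
February has 29 days (25 left).
25 days into March → 2008-03-25.

2008-03-25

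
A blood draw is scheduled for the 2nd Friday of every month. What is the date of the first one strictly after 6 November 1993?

November 1993 starts on a Monday; its first Friday is the 5th, so the 2nd Friday is the 12th — 12 November 1993.
12 November 1993 is after 6 November 1993, so that is the next one.

12 November 1993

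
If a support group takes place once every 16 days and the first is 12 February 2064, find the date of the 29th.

5 May 2065

The 29th occurrence is 28 intervals after the first: 28 × 16 = 448 days after 12 February 2064.
February has 29 days — 17 days to the end of February leaves 431.
From end of February to end of 2064 is 306 days (125 left).
January has 31 days (94 left).
February has 28 days (66 left).
March has 31 days (35 left).
April has 30 days (5 left).
5 days into May → 5 May 2065.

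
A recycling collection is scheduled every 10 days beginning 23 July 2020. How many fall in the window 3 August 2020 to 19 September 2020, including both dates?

4

Occurrences land 10·i days after 23 July 2020 for i = 0, 1, 2, …
3 August 2020 is 11 days after the start; 11 ÷ 10 = 1 remainder 1; since the remainder is 1, round up to i = 2. First occurrence in the window: #3 on 12 August 2020 (2×10 = 20 days in).
19 September 2020 is 58 days after the start; 58 ÷ 10 = 5 remainder 8. Last occurrence in the window: #6 on 11 September 2020.
Occurrences #3 through #6: 4 in total.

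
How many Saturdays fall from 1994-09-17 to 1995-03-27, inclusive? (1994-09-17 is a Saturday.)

28

1994-09-17 is a Saturday; the first Saturday on or after it is 1994-09-17.
From 1994-09-17 to 1995-03-27: 13 + 31 + 30 + 31 + 31 + 28 + 27 = 191 days (rest of September, October, November, December, January, February, March).
191 ÷ 7 = 27 full weeks with remainder 2, so 27 more Saturdays after the first → 28.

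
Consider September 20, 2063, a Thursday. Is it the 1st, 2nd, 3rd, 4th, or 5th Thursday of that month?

3rd

Day 20 falls in week ⌈20/7⌉ of the month.
Days 1–7 hold the 1st Thursday, 8–14 the 2nd, 15–21 the 3rd, 22–28 the 4th, 29–31 the 5th.
20 is in the range for the 3rd.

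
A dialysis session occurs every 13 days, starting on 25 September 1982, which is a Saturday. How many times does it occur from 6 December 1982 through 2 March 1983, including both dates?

7

Occurrences land 13·i days after 25 September 1982 for i = 0, 1, 2, …
6 December 1982 is 72 days after the start; 72 ÷ 13 = 5 remainder 7; since the remainder is 7, round up to i = 6. First occurrence in the window: #7 on 12 December 1982 (6×13 = 78 days in).
2 March 1983 is 158 days after the start; 158 ÷ 13 = 12 remainder 2. Last occurrence in the window: #13 on 28 February 1983.
Occurrences #7 through #13: 7 in total.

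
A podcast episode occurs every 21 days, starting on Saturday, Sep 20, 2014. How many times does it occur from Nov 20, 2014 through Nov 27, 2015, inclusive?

Occurrences land 21·i days after Sep 20, 2014 for i = 0, 1, 2, …
Nov 20, 2014 is 61 days after the start; 61 ÷ 21 = 2 remainder 19; since the remainder is 19, round up to i = 3. First occurrence in the window: #4 on Nov 22, 2014 (3×21 = 63 days in).
Nov 27, 2015 is 433 days after the start; 433 ÷ 21 = 20 remainder 13. Last occurrence in the window: #21 on Nov 14, 2015.
Occurrences #4 through #21: 18 in total.

18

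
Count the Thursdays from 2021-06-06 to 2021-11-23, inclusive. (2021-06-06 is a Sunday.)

24

2021-06-06 is a Sunday; the first Thursday on or after it is 2021-06-10 (4 days later).
From 2021-06-10 to 2021-11-23: 20 + 31 + 31 + 30 + 31 + 23 = 166 days (rest of June, July, August, September, October, November).
166 ÷ 7 = 23 full weeks with remainder 5, so 23 more Thursdays after the first → 24.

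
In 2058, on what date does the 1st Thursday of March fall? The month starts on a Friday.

2058-03-07

March 2058 begins on a Friday, so the first Thursday is March 7 (6 days later).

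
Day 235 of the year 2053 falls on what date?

January has 31 days (235 − 31 = 204 remain).
February has 28 days (204 − 28 = 176 remain).
March has 31 days (176 − 31 = 145 remain).
April has 30 days (145 − 30 = 115 remain).
May has 31 days (115 − 31 = 84 remain).
June has 30 days (84 − 30 = 54 remain).
July has 31 days (54 − 31 = 23 remain).
23 into August → August 23.

August 23, 2053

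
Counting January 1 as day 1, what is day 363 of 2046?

January has 31 days (363 − 31 = 332 remain).
February has 28 days (332 − 28 = 304 remain).
March has 31 days (304 − 31 = 273 remain).
April has 30 days (273 − 30 = 243 remain).
May has 31 days (243 − 31 = 212 remain).
June has 30 days (212 − 30 = 182 remain).
July has 31 days (182 − 31 = 151 remain).
August has 31 days (151 − 31 = 120 remain).
September has 30 days (120 − 30 = 90 remain).
October has 31 days (90 − 31 = 59 remain).
November has 30 days (59 − 30 = 29 remain).
29 into December → December 29.

2046-12-29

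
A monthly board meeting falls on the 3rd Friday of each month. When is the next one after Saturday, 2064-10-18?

2064-11-21

October 2064 starts on a Wednesday; its first Friday is the 3rd, so the 3rd Friday is the 17th — 2064-10-17.
That is not after 2064-10-18, so look at November 2064.
November 2064 starts on a Saturday; its first Friday is the 7th, so the 3rd Friday is the 21st — 2064-11-21.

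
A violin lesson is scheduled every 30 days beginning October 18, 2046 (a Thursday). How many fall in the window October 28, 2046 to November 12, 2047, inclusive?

13

Occurrences land 30·i days after October 18, 2046 for i = 0, 1, 2, …
October 28, 2046 is 10 days after the start; 10 ÷ 30 = 0 remainder 10; since the remainder is 10, round up to i = 1. First occurrence in the window: #2 on November 17, 2046 (1×30 = 30 days in).
November 12, 2047 is 390 days after the start; 390 ÷ 30 = 13 remainder 0. Last occurrence in the window: #14 on November 12, 2047.
Occurrences #2 through #14: 13 in total.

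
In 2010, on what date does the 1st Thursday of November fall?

2010-11-04

The first Thursday of November 2010 is November 4.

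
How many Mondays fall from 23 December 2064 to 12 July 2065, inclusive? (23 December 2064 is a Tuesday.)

23 December 2064 is a Tuesday; the first Monday on or after it is 29 December 2064 (6 days later).
From 29 December 2064 to 12 July 2065: 2 + 31 + 28 + 31 + 30 + 31 + 30 + 12 = 195 days (rest of December, January, February, March, April, May, June, July).
195 ÷ 7 = 27 full weeks with remainder 6, so 27 more Mondays after the first → 28.

28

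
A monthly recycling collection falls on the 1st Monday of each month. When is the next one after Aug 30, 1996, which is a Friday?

Aug 1996 starts on a Thursday, so its 1st Monday is Aug 5, 1996 (4 days in).
That is not after Aug 30, 1996, so look at Sep 1996.
Sep 1996 starts on a Sunday, so its 1st Monday is Sep 2, 1996 (1 day in).

Sep 2, 1996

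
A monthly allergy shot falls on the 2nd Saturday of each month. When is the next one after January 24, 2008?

January 2008 starts on a Tuesday; its first Saturday is the 5th, so the 2nd Saturday is the 12th — January 12, 2008.
That is not after January 24, 2008, so look at February 2008.
February 2008 starts on a Friday; its first Saturday is the 2nd, so the 2nd Saturday is the 9th — February 9, 2008.

February 9, 2008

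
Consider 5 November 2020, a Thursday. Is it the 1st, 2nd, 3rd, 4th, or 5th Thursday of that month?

Day 5 falls in week ⌈5/7⌉ of the month.
Days 1–7 hold the 1st Thursday, 8–14 the 2nd, 15–21 the 3rd, 22–28 the 4th, 29–31 the 5th.
5 is in the range for the 1st.

1st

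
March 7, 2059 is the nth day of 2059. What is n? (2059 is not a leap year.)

Days in months before March: 31 + 28 = 59.
Plus 7 days into March → day 66.

66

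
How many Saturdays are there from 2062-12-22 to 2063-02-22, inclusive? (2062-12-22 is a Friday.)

9

2062-12-22 is a Friday; the first Saturday on or after it is 2062-12-23 (1 day later).
From 2062-12-23 to 2063-02-22: 8 + 31 + 22 = 61 days (rest of December, January, February).
61 ÷ 7 = 8 full weeks with remainder 5, so 8 more Saturdays after the first → 9.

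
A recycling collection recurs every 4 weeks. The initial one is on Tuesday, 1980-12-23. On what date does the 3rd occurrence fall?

The 3rd occurrence is 2 intervals after the first: 2 × 28 = 56 days after 1980-12-23.
December has 31 days — 8 days to the end of December leaves 48.
January has 31 days (17 left).
17 days into February → 1981-02-17.

1981-02-17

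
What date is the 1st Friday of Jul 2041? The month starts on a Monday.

Jul 2041 begins on a Monday, so the first Friday is Jul 5 (4 days later).

Jul 5, 2041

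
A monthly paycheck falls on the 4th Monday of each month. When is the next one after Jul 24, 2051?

Aug 28, 2051

Jul 2051 starts on a Saturday; its first Monday is the 3rd, so the 4th Monday is the 24th — Jul 24, 2051.
That is not after Jul 24, 2051, so look at Aug 2051.
Aug 2051 starts on a Tuesday; its first Monday is the 7th, so the 4th Monday is the 28th — Aug 28, 2051.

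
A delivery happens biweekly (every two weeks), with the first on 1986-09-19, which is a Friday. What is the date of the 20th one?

The 20th occurrence is 19 intervals after the first: 19 × 14 = 266 days after 1986-09-19.
September has 30 days — 11 days to the end of September leaves 255.
October has 31 days (224 left).
November has 30 days (194 left).
December has 31 days (163 left).
January has 31 days (132 left).
February has 28 days (104 left).
March has 31 days (73 left).
April has 30 days (43 left).
May has 31 days (12 left).
12 days into June → 1987-06-12.

1987-06-12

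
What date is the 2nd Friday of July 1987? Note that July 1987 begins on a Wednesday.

10 July 1987

July 1987 begins on a Wednesday, so the first Friday is July 3 (2 days later).
The 2nd Friday is 1 weeks later: 3 + 7 = 10.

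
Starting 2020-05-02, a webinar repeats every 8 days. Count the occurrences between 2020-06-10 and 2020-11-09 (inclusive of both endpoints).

19

Occurrences land 8·i days after 2020-05-02 for i = 0, 1, 2, …
2020-06-10 is 39 days after the start; 39 ÷ 8 = 4 remainder 7; since the remainder is 7, round up to i = 5. First occurrence in the window: #6 on 2020-06-11 (5×8 = 40 days in).
2020-11-09 is 191 days after the start; 191 ÷ 8 = 23 remainder 7. Last occurrence in the window: #24 on 2020-11-02.
Occurrences #6 through #24: 19 in total.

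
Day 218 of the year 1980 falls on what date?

1980-08-05

January has 31 days (218 − 31 = 187 remain).
February has 29 days (187 − 29 = 158 remain).
March has 31 days (158 − 31 = 127 remain).
April has 30 days (127 − 30 = 97 remain).
May has 31 days (97 − 31 = 66 remain).
June has 30 days (66 − 30 = 36 remain).
July has 31 days (36 − 31 = 5 remain).
5 into August → August 5.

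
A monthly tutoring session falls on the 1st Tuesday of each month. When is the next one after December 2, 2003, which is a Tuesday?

December 2003 starts on a Monday, so its 1st Tuesday is December 2, 2003 (1 day in).
That is not after December 2, 2003, so look at January 2004.
January 2004 starts on a Thursday, so its 1st Tuesday is January 6, 2004 (5 days in).

January 6, 2004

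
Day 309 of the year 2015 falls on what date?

November 5, 2015

January has 31 days (309 − 31 = 278 remain).
February has 28 days (278 − 28 = 250 remain).
March has 31 days (250 − 31 = 219 remain).
April has 30 days (219 − 30 = 189 remain).
May has 31 days (189 − 31 = 158 remain).
June has 30 days (158 − 30 = 128 remain).
July has 31 days (128 − 31 = 97 remain).
August has 31 days (97 − 31 = 66 remain).
September has 30 days (66 − 30 = 36 remain).
October has 31 days (36 − 31 = 5 remain).
5 into November → November 5.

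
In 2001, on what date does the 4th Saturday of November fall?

November 24, 2001

November 2001 begins on a Thursday, so the first Saturday is November 3 (2 days later).
The 4th Saturday is 3 weeks later: 3 + 21 = 24.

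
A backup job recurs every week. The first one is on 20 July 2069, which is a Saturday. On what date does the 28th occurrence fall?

25 January 2070

The 28th occurrence is 27 intervals after the first: 27 × 7 = 189 days after 20 July 2069.
July has 31 days — 11 days to the end of July leaves 178.
August has 31 days (147 left).
September has 30 days (117 left).
October has 31 days (86 left).
November has 30 days (56 left).
December has 31 days (25 left).
25 days into January → 25 January 2070.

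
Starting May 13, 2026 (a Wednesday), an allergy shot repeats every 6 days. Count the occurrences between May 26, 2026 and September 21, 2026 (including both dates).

19

Occurrences land 6·i days after May 13, 2026 for i = 0, 1, 2, …
May 26, 2026 is 13 days after the start; 13 ÷ 6 = 2 remainder 1; since the remainder is 1, round up to i = 3. First occurrence in the window: #4 on May 31, 2026 (3×6 = 18 days in).
September 21, 2026 is 131 days after the start; 131 ÷ 6 = 21 remainder 5. Last occurrence in the window: #22 on September 16, 2026.
Occurrences #4 through #22: 19 in total.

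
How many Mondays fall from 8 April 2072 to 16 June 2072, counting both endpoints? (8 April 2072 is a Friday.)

10

8 April 2072 is a Friday; the first Monday on or after it is 11 April 2072 (3 days later).
From 11 April 2072 to 16 June 2072: 19 + 31 + 16 = 66 days (rest of April, May, June).
66 ÷ 7 = 9 full weeks with remainder 3, so 9 more Mondays after the first → 10.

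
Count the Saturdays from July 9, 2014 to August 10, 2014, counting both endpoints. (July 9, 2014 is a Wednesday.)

5

July 9, 2014 is a Wednesday; the first Saturday on or after it is July 12, 2014 (3 days later).
From July 12, 2014 to August 10, 2014: 19 + 10 = 29 days (rest of July, August).
29 ÷ 7 = 4 full weeks with remainder 1, so 4 more Saturdays after the first → 5.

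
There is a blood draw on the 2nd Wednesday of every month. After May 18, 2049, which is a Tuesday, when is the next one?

June 9, 2049

May 2049 starts on a Saturday; its first Wednesday is the 5th, so the 2nd Wednesday is the 12th — May 12, 2049.
That is not after May 18, 2049, so look at June 2049.
June 2049 starts on a Tuesday; its first Wednesday is the 2nd, so the 2nd Wednesday is the 9th — June 9, 2049.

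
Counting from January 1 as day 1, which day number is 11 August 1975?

223

Days in months before August: 31 + 28 + 31 + 30 + 31 + 30 + 31 = 212.
Plus 11 days into August → day 223.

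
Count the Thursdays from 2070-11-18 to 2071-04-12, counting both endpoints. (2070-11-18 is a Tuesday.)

21

2070-11-18 is a Tuesday; the first Thursday on or after it is 2070-11-20 (2 days later).
From 2070-11-20 to 2071-04-12: 10 + 31 + 31 + 28 + 31 + 12 = 143 days (rest of November, December, January, February, March, April).
143 ÷ 7 = 20 full weeks with remainder 3, so 20 more Thursdays after the first → 21.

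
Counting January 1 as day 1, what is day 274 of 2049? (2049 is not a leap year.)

January has 31 days (274 − 31 = 243 remain).
February has 28 days (243 − 28 = 215 remain).
March has 31 days (215 − 31 = 184 remain).
April has 30 days (184 − 30 = 154 remain).
May has 31 days (154 − 31 = 123 remain).
June has 30 days (123 − 30 = 93 remain).
July has 31 days (93 − 31 = 62 remain).
August has 31 days (62 − 31 = 31 remain).
September has 30 days (31 − 30 = 1 remain).
1 into October → October 1.

1 October 2049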